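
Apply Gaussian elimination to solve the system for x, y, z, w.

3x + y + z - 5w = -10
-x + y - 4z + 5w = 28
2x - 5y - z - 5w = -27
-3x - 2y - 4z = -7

Forward elimination on [A|b]:
R2 <- R2 - (-1/3)*R1:  [     0    4/3  -11/3   10/3   74/3 ]
R3 <- R3 - (2/3)*R1:  [     0  -17/3   -5/3   -5/3  -61/3 ]
R4 <- R4 - (-1)*R1:  [   0   -1   -3   -5  -17 ]
R3 <- R3 - (-17/4)*R2:  [     0      0  -69/4   25/2  169/2 ]
R4 <- R4 - (-3/4)*R2:  [     0      0  -23/4   -5/2    3/2 ]
R4 <- R4 - (1/3)*R3:  [     0      0      0  -20/3  -80/3 ]
Row echelon form:
[ 3    1      1     -5  |    -10 ]
[ 0  4/3  -11/3   10/3  |   74/3 ]
[ 0    0  -69/4   25/2  |  169/2 ]
[ 0    0      0  -20/3  |  -80/3 ]
Back-substitution:
w = (-80/3) / (-20/3) = 4
z = (169/2 - (25/2)*(4)) / (-69/4) = -2
y = (74/3 - (-11/3)*(-2) - (10/3)*(4)) / (4/3) = 3
x = (-10 - (1)*(3) - (1)*(-2) - (-5)*(4)) / 3 = 3

(3, 3, -2, 4)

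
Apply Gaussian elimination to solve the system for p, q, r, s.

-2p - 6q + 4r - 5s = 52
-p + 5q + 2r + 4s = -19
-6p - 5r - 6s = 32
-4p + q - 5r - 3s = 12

(-5, -4, 2, -2)

Forward elimination on [A|b]:
R2 <- R2 - (1/2)*R1:  [    0     8     0  13/2   -45 ]
R3 <- R3 - (3)*R1:  [    0    18   -17     9  -124 ]
R4 <- R4 - (2)*R1:  [   0   13  -13    7  -92 ]
R3 <- R3 - (9/4)*R2:  [     0      0    -17  -45/8  -91/4 ]
R4 <- R4 - (13/8)*R2:  [      0       0     -13  -57/16  -151/8 ]
R4 <- R4 - (13/17)*R3:  [        0         0         0   201/272  -201/136 ]
Row echelon form:
[ -2  -6    4       -5  |        52 ]
[  0   8    0     13/2  |       -45 ]
[  0   0  -17    -45/8  |     -91/4 ]
[  0   0    0  201/272  |  -201/136 ]
Back-substitution:
s = (-201/136) / (201/272) = -2
r = (-91/4 - (-45/8)*(-2)) / -17 = 2
q = (-45 - (13/2)*(-2)) / 8 = -4
p = (52 - (-6)*(-4) - (4)*(2) - (-5)*(-2)) / -2 = -5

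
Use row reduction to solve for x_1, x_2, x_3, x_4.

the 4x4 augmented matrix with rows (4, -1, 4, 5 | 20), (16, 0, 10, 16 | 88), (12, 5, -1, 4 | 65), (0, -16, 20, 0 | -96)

(3, 1, -4, 5)

Forward elimination on [A|b]:
R2 <- R2 - (4)*R1:  [  0   4  -6  -4   8 ]
R3 <- R3 - (3)*R1:  [   0    8  -13  -11    5 ]
R3 <- R3 - (2)*R2:  [   0    0   -1   -3  -11 ]
R4 <- R4 - (-4)*R2:  [   0    0   -4  -16  -64 ]
R4 <- R4 - (4)*R3:  [   0    0    0   -4  -20 ]
Row echelon form:
[ 4  -1   4   5  |   20 ]
[ 0   4  -6  -4  |    8 ]
[ 0   0  -1  -3  |  -11 ]
[ 0   0   0  -4  |  -20 ]
Back-substitution:
x_4 = (-20) / -4 = 5
x_3 = (-11 - (-3)*(5)) / -1 = -4
x_2 = (8 - (-6)*(-4) - (-4)*(5)) / 4 = 1
x_1 = (20 - (-1)*(1) - (4)*(-4) - (5)*(5)) / 4 = 3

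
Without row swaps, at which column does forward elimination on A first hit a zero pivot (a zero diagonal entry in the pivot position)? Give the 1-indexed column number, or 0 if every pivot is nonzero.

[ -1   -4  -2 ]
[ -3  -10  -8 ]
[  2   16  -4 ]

Naive forward elimination:
R2 <- R2 - (3)*R1:  [  0   2  -2 ]
R3 <- R3 - (-2)*R1:  [  0   8  -8 ]
R3 <- R3 - (4)*R2:  [ 0  0  0 ]
Matrix at this point:
[ -1  -4  -2 ]
[  0   2  -2 ]
[  0   0   0 ]
Pivot entry (3,3) in the last row is zero and there are no rows below to swap with -> zero pivot in column 3 (A is singular).

first zero-pivot column = 3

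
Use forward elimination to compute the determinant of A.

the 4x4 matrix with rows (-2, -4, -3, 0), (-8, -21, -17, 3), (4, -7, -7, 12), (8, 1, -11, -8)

Forward elimination:
R2 <- R2 - (4)*R1:  [  0  -5  -5   3 ]
R3 <- R3 - (-2)*R1:  [   0  -15  -13   12 ]
R4 <- R4 - (-4)*R1:  [   0  -15  -23   -8 ]
R3 <- R3 - (3)*R2:  [ 0  0  2  3 ]
R4 <- R4 - (3)*R2:  [   0    0   -8  -17 ]
R4 <- R4 - (-4)*R3:  [  0   0   0  -5 ]
Upper-triangular form:
[ -2  -4  -3   0 ]
[  0  -5  -5   3 ]
[  0   0   2   3 ]
[  0   0   0  -5 ]
det(A) = (-1)^0 * (-2) * (-5) * (2) * (-5) = -100  (0 row swaps -> sign +1)

det(A) = -100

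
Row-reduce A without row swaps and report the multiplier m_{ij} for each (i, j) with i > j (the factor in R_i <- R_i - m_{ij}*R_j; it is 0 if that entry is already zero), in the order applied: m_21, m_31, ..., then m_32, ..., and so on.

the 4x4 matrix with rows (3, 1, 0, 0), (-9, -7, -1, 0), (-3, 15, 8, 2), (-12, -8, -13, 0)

multipliers: -3, -1, -4, -4, 1, -3

Forward elimination:
R2 <- R2 - (-3)*R1:  [  0  -4  -1   0 ]
R3 <- R3 - (-1)*R1:  [  0  16   8   2 ]
R4 <- R4 - (-4)*R1:  [   0   -4  -13    0 ]
R3 <- R3 - (-4)*R2:  [ 0  0  4  2 ]
R4 <- R4 - (1)*R2:  [   0    0  -12    0 ]
R4 <- R4 - (-3)*R3:  [ 0  0  0  6 ]
Multipliers (in order of application): m_{21} = -3, m_{31} = -1, m_{41} = -4, m_{32} = -4, m_{42} = 1, m_{43} = -3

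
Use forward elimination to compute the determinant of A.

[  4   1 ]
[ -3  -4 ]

det(A) = -13

Forward elimination:
R2 <- R2 - (-3/4)*R1:  [     0  -13/4 ]
Upper-triangular form:
[ 4      1 ]
[ 0  -13/4 ]
det(A) = (-1)^0 * (4) * (-13/4) = -13  (0 row swaps -> sign +1)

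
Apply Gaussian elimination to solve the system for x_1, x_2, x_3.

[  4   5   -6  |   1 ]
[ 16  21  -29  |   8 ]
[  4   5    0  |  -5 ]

(0, -1, -1)

Forward elimination on [A|b]:
R2 <- R2 - (4)*R1:  [  0   1  -5   4 ]
R3 <- R3 - (1)*R1:  [  0   0   6  -6 ]
Row echelon form:
[ 4  5  -6  |   1 ]
[ 0  1  -5  |   4 ]
[ 0  0   6  |  -6 ]
Back-substitution:
x_3 = (-6) / 6 = -1
x_2 = (4 - (-5)*(-1)) / 1 = -1
x_1 = (1 - (5)*(-1) - (-6)*(-1)) / 4 = 0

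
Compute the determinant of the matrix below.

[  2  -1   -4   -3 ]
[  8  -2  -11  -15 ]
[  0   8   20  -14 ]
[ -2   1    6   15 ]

det(A) = 16

Forward elimination:
R2 <- R2 - (4)*R1:  [  0   2   5  -3 ]
R4 <- R4 - (-1)*R1:  [  0   0   2  12 ]
R3 <- R3 - (4)*R2:  [  0   0   0  -2 ]
R3 <-> R4   (pivot in column 3 was zero)
[ 2  -1  -4  -3 ]
[ 0   2   5  -3 ]
[ 0   0   2  12 ]
[ 0   0   0  -2 ]
Upper-triangular form:
[ 2  -1  -4  -3 ]
[ 0   2   5  -3 ]
[ 0   0   2  12 ]
[ 0   0   0  -2 ]
det(A) = (-1)^1 * (2) * (2) * (2) * (-2) = 16  (1 row swap -> sign -1)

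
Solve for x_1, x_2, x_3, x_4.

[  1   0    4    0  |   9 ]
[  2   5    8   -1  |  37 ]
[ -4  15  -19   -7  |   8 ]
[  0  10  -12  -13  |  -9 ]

(-3, 4, 3, 1)

Forward elimination on [A|b]:
R2 <- R2 - (2)*R1:  [  0   5   0  -1  19 ]
R3 <- R3 - (-4)*R1:  [  0  15  -3  -7  44 ]
R3 <- R3 - (3)*R2:  [   0    0   -3   -4  -13 ]
R4 <- R4 - (2)*R2:  [   0    0  -12  -11  -47 ]
R4 <- R4 - (4)*R3:  [ 0  0  0  5  5 ]
Row echelon form:
[ 1  0   4   0  |    9 ]
[ 0  5   0  -1  |   19 ]
[ 0  0  -3  -4  |  -13 ]
[ 0  0   0   5  |    5 ]
Back-substitution:
x_4 = (5) / 5 = 1
x_3 = (-13 - (-4)*(1)) / -3 = 3
x_2 = (19 - (-1)*(1)) / 5 = 4
x_1 = (9 - (4)*(3)) / 1 = -3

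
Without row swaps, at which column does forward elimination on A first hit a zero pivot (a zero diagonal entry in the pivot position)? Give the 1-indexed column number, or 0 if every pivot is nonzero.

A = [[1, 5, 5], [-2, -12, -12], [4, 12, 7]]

Naive forward elimination:
R2 <- R2 - (-2)*R1:  [  0  -2  -2 ]
R3 <- R3 - (4)*R1:  [   0   -8  -13 ]
R3 <- R3 - (4)*R2:  [  0   0  -5 ]
All pivots nonzero; naive elimination completes without hitting a zero pivot.

first zero-pivot column = 0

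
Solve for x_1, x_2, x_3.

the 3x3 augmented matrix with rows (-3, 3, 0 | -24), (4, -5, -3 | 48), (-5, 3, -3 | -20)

(4, -4, -4)

Forward elimination on [A|b]:
R2 <- R2 - (-4/3)*R1:  [  0  -1  -3  16 ]
R3 <- R3 - (5/3)*R1:  [  0  -2  -3  20 ]
R3 <- R3 - (2)*R2:  [   0    0    3  -12 ]
Row echelon form:
[ -3   3   0  |  -24 ]
[  0  -1  -3  |   16 ]
[  0   0   3  |  -12 ]
Back-substitution:
x_3 = (-12) / 3 = -4
x_2 = (16 - (-3)*(-4)) / -1 = -4
x_1 = (-24 - (3)*(-4)) / -3 = 4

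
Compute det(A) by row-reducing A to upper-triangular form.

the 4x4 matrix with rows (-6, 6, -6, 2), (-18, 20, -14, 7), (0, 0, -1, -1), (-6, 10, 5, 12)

det(A) = 60

Forward elimination:
R2 <- R2 - (3)*R1:  [ 0  2  4  1 ]
R4 <- R4 - (1)*R1:  [  0   4  11  10 ]
R4 <- R4 - (2)*R2:  [ 0  0  3  8 ]
R4 <- R4 - (-3)*R3:  [ 0  0  0  5 ]
Upper-triangular form:
[ -6  6  -6   2 ]
[  0  2   4   1 ]
[  0  0  -1  -1 ]
[  0  0   0   5 ]
det(A) = (-1)^0 * (-6) * (2) * (-1) * (5) = 60  (0 row swaps -> sign +1)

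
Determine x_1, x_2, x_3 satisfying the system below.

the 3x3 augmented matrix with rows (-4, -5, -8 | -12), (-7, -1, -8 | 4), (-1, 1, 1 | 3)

Forward elimination on [A|b]:
R2 <- R2 - (7/4)*R1:  [    0  31/4     6    25 ]
R3 <- R3 - (1/4)*R1:  [   0  9/4    3    6 ]
R3 <- R3 - (9/31)*R2:  [      0       0   39/31  -39/31 ]
Row echelon form:
[ -4    -5     -8  |     -12 ]
[  0  31/4      6  |      25 ]
[  0     0  39/31  |  -39/31 ]
Back-substitution:
x_3 = (-39/31) / (39/31) = -1
x_2 = (25 - (6)*(-1)) / (31/4) = 4
x_1 = (-12 - (-5)*(4) - (-8)*(-1)) / -4 = 0

(0, 4, -1)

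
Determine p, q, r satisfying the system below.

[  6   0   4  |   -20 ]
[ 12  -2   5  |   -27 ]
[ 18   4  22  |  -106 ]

(0, 1, -5)

Forward elimination on [A|b]:
R2 <- R2 - (2)*R1:  [  0  -2  -3  13 ]
R3 <- R3 - (3)*R1:  [   0    4   10  -46 ]
R3 <- R3 - (-2)*R2:  [   0    0    4  -20 ]
Row echelon form:
[ 6   0   4  |  -20 ]
[ 0  -2  -3  |   13 ]
[ 0   0   4  |  -20 ]
Back-substitution:
r = (-20) / 4 = -5
q = (13 - (-3)*(-5)) / -2 = 1
p = (-20 - (4)*(-5)) / 6 = 0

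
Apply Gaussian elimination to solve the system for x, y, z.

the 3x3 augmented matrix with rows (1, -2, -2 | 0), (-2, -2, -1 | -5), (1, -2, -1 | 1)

Forward elimination on [A|b]:
R2 <- R2 - (-2)*R1:  [  0  -6  -5  -5 ]
R3 <- R3 - (1)*R1:  [ 0  0  1  1 ]
Row echelon form:
[ 1  -2  -2  |   0 ]
[ 0  -6  -5  |  -5 ]
[ 0   0   1  |   1 ]
Back-substitution:
z = (1) / 1 = 1
y = (-5 - (-5)*(1)) / -6 = 0
x = (0 - (-2)*(0) - (-2)*(1)) / 1 = 2

(2, 0, 1)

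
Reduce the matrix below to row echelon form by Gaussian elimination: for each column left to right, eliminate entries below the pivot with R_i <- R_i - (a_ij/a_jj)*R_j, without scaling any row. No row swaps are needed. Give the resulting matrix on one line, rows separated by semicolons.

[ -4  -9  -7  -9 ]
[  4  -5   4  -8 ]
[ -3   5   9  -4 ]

REF = [-4 -9 -7 -9; 0 -14 -3 -17; 0 0 657/56 -645/56]

Forward elimination:
R2 <- R2 - (-1)*R1:  [   0  -14   -3  -17 ]
R3 <- R3 - (3/4)*R1:  [    0  47/4  57/4  11/4 ]
R3 <- R3 - (-47/56)*R2:  [       0        0   657/56  -645/56 ]
Row echelon form:
[ -4   -9      -7       -9 ]
[  0  -14      -3      -17 ]
[  0    0  657/56  -645/56 ]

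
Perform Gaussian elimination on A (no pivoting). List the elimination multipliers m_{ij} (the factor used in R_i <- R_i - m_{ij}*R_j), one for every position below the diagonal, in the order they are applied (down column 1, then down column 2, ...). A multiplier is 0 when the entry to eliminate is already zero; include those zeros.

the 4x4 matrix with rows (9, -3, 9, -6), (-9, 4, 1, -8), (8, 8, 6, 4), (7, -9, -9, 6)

Forward elimination:
R2 <- R2 - (-1)*R1:  [   0    1   10  -14 ]
R3 <- R3 - (8/9)*R1:  [    0  32/3    -2  28/3 ]
R4 <- R4 - (7/9)*R1:  [     0  -20/3    -16   32/3 ]
R3 <- R3 - (32/3)*R2:  [      0       0  -326/3   476/3 ]
R4 <- R4 - (-20/3)*R2:  [      0       0   152/3  -248/3 ]
R4 <- R4 - (-76/163)*R3:  [         0          0          0  -1416/163 ]
Multipliers (in order of application): m_{21} = -1, m_{31} = 8/9, m_{41} = 7/9, m_{32} = 32/3, m_{42} = -20/3, m_{43} = -76/163

multipliers: -1, 8/9, 7/9, 32/3, -20/3, -76/163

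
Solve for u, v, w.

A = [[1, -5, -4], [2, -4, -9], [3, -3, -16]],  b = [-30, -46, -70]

Forward elimination on [A|b]:
R2 <- R2 - (2)*R1:  [  0   6  -1  14 ]
R3 <- R3 - (3)*R1:  [  0  12  -4  20 ]
R3 <- R3 - (2)*R2:  [  0   0  -2  -8 ]
Row echelon form:
[ 1  -5  -4  |  -30 ]
[ 0   6  -1  |   14 ]
[ 0   0  -2  |   -8 ]
Back-substitution:
w = (-8) / -2 = 4
v = (14 - (-1)*(4)) / 6 = 3
u = (-30 - (-5)*(3) - (-4)*(4)) / 1 = 1

(1, 3, 4)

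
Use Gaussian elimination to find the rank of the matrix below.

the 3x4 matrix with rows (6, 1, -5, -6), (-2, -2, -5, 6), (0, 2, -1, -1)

Row reduction:
R2 <- R2 - (-1/3)*R1:  [     0   -5/3  -20/3      4 ]
R3 <- R3 - (-6/5)*R2:  [    0     0    -9  19/5 ]
Row echelon form:
[ 6     1     -5    -6 ]
[ 0  -5/3  -20/3     4 ]
[ 0     0     -9  19/5 ]
Nonzero rows / pivot columns: 3

rank(A) = 3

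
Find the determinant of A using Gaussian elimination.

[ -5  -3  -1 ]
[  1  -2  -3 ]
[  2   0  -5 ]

det(A) = -51

Forward elimination:
R2 <- R2 - (-1/5)*R1:  [     0  -13/5  -16/5 ]
R3 <- R3 - (-2/5)*R1:  [     0   -6/5  -27/5 ]
R3 <- R3 - (6/13)*R2:  [      0       0  -51/13 ]
Upper-triangular form:
[ -5     -3      -1 ]
[  0  -13/5   -16/5 ]
[  0      0  -51/13 ]
det(A) = (-1)^0 * (-5) * (-13/5) * (-51/13) = -51  (0 row swaps -> sign +1)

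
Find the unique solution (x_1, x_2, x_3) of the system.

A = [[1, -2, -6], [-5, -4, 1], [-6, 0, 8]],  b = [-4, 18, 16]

(0, -4, 2)

Forward elimination on [A|b]:
R2 <- R2 - (-5)*R1:  [   0  -14  -29   -2 ]
R3 <- R3 - (-6)*R1:  [   0  -12  -28   -8 ]
R3 <- R3 - (6/7)*R2:  [     0      0  -22/7  -44/7 ]
Row echelon form:
[ 1   -2     -6  |     -4 ]
[ 0  -14    -29  |     -2 ]
[ 0    0  -22/7  |  -44/7 ]
Back-substitution:
x_3 = (-44/7) / (-22/7) = 2
x_2 = (-2 - (-29)*(2)) / -14 = -4
x_1 = (-4 - (-2)*(-4) - (-6)*(2)) / 1 = 0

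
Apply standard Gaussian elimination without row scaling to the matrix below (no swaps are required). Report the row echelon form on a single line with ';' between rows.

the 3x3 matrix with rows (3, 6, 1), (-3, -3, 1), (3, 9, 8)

REF = [3 6 1; 0 3 2; 0 0 5]

Forward elimination:
R2 <- R2 - (-1)*R1:  [ 0  3  2 ]
R3 <- R3 - (1)*R1:  [ 0  3  7 ]
R3 <- R3 - (1)*R2:  [ 0  0  5 ]
Row echelon form:
[ 3  6  1 ]
[ 0  3  2 ]
[ 0  0  5 ]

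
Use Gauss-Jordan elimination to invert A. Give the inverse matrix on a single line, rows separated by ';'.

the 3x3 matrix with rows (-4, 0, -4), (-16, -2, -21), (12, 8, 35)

Gauss-Jordan on [A | I]:
R1 <- (1/-4)*R1:  [    1     0     1  |  -1/4     0     0 ]
R2 <- R2 - (-16)*R1:  [  0  -2  -5  |  -4   1   0 ]
R3 <- R3 - (12)*R1:  [  0   8  23  |   3   0   1 ]
R2 <- (1/-2)*R2:  [    0     1   5/2  |     2  -1/2     0 ]
R3 <- R3 - (8)*R2:  [   0    0    3  |  -13    4    1 ]
R3 <- (1/3)*R3:  [     0      0      1  |  -13/3    4/3    1/3 ]
R1 <- R1 - (1)*R3:  [     1      0      0  |  49/12   -4/3   -1/3 ]
R2 <- R2 - (5/2)*R3:  [     0      1      0  |   77/6  -23/6   -5/6 ]
Right block of [I | A^{-1}] is the inverse:
[ 49/12   -4/3  -1/3 ]
[  77/6  -23/6  -5/6 ]
[ -13/3    4/3   1/3 ]

inverse = [49/12 -4/3 -1/3; 77/6 -23/6 -5/6; -13/3 4/3 1/3]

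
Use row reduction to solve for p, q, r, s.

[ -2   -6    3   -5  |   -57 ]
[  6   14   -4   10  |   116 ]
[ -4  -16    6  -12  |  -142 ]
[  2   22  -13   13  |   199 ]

Forward elimination on [A|b]:
R2 <- R2 - (-3)*R1:  [   0   -4    5   -5  -55 ]
R3 <- R3 - (2)*R1:  [   0   -4    0   -2  -28 ]
R4 <- R4 - (-1)*R1:  [   0   16  -10    8  142 ]
R3 <- R3 - (1)*R2:  [  0   0  -5   3  27 ]
R4 <- R4 - (-4)*R2:  [   0    0   10  -12  -78 ]
R4 <- R4 - (-2)*R3:  [   0    0    0   -6  -24 ]
Row echelon form:
[ -2  -6   3  -5  |  -57 ]
[  0  -4   5  -5  |  -55 ]
[  0   0  -5   3  |   27 ]
[  0   0   0  -6  |  -24 ]
Back-substitution:
s = (-24) / -6 = 4
r = (27 - (3)*(4)) / -5 = -3
q = (-55 - (5)*(-3) - (-5)*(4)) / -4 = 5
p = (-57 - (-6)*(5) - (3)*(-3) - (-5)*(4)) / -2 = -1

(-1, 5, -3, 4)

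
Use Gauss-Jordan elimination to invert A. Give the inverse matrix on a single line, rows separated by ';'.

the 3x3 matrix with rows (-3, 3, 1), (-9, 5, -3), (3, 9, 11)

Gauss-Jordan on [A | I]:
R1 <- (1/-3)*R1:  [    1    -1  -1/3  |  -1/3     0     0 ]
R2 <- R2 - (-9)*R1:  [  0  -4  -6  |  -3   1   0 ]
R3 <- R3 - (3)*R1:  [  0  12  12  |   1   0   1 ]
R2 <- (1/-4)*R2:  [    0     1   3/2  |   3/4  -1/4     0 ]
R1 <- R1 - (-1)*R2:  [    1     0   7/6  |  5/12  -1/4     0 ]
R3 <- R3 - (12)*R2:  [  0   0  -6  |  -8   3   1 ]
R3 <- (1/-6)*R3:  [    0     0     1  |   4/3  -1/2  -1/6 ]
R1 <- R1 - (7/6)*R3:  [      1       0       0  |  -41/36     1/3    7/36 ]
R2 <- R2 - (3/2)*R3:  [    0     1     0  |  -5/4   1/2   1/4 ]
Right block of [I | A^{-1}] is the inverse:
[ -41/36   1/3  7/36 ]
[   -5/4   1/2   1/4 ]
[    4/3  -1/2  -1/6 ]

inverse = [-41/36 1/3 7/36; -5/4 1/2 1/4; 4/3 -1/2 -1/6]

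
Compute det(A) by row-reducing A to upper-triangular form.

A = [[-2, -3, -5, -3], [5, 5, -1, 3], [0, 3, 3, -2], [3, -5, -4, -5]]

det(A) = 971

Forward elimination:
R2 <- R2 - (-5/2)*R1:  [     0   -5/2  -27/2   -9/2 ]
R4 <- R4 - (-3/2)*R1:  [     0  -19/2  -23/2  -19/2 ]
R3 <- R3 - (-6/5)*R2:  [     0      0  -66/5  -37/5 ]
R4 <- R4 - (19/5)*R2:  [     0      0  199/5   38/5 ]
R4 <- R4 - (-199/66)*R3:  [       0        0        0  -971/66 ]
Upper-triangular form:
[ -2    -3     -5       -3 ]
[  0  -5/2  -27/2     -9/2 ]
[  0     0  -66/5    -37/5 ]
[  0     0      0  -971/66 ]
det(A) = (-1)^0 * (-2) * (-5/2) * (-66/5) * (-971/66) = 971  (0 row swaps -> sign +1)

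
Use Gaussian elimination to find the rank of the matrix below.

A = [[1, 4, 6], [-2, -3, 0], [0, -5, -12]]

Row reduction:
R2 <- R2 - (-2)*R1:  [  0   5  12 ]
R3 <- R3 - (-1)*R2:  [ 0  0  0 ]
Row echelon form:
[ 1  4   6 ]
[ 0  5  12 ]
[ 0  0   0 ]
Nonzero rows / pivot columns: 2

rank(A) = 2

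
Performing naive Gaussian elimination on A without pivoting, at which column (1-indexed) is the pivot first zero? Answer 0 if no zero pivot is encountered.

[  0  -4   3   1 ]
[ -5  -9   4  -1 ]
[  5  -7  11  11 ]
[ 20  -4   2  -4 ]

Naive forward elimination:
Pivot entry (1,1) is zero but row 2 has -5 in column 1 -> naive elimination stops; a row interchange (e.g. R1 <-> R2) would be required here.

first zero-pivot column = 1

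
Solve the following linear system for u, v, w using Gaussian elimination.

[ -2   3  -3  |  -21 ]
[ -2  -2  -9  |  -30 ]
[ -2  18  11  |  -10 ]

Forward elimination on [A|b]:
R2 <- R2 - (1)*R1:  [  0  -5  -6  -9 ]
R3 <- R3 - (1)*R1:  [  0  15  14  11 ]
R3 <- R3 - (-3)*R2:  [   0    0   -4  -16 ]
Row echelon form:
[ -2   3  -3  |  -21 ]
[  0  -5  -6  |   -9 ]
[  0   0  -4  |  -16 ]
Back-substitution:
w = (-16) / -4 = 4
v = (-9 - (-6)*(4)) / -5 = -3
u = (-21 - (3)*(-3) - (-3)*(4)) / -2 = 0

(0, -3, 4)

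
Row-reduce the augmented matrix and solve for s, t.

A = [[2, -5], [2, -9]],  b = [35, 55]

Forward elimination on [A|b]:
R2 <- R2 - (1)*R1:  [  0  -4  20 ]
Row echelon form:
[ 2  -5  |  35 ]
[ 0  -4  |  20 ]
Back-substitution:
t = (20) / -4 = -5
s = (35 - (-5)*(-5)) / 2 = 5

(5, -5)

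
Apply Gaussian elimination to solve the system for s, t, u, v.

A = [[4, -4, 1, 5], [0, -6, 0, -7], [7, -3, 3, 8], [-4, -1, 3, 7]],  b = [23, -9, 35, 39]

(-1, -2, 4, 3)

Forward elimination on [A|b]:
R3 <- R3 - (7/4)*R1:  [     0      4    5/4   -3/4  -21/4 ]
R4 <- R4 - (-1)*R1:  [  0  -5   4  12  62 ]
R3 <- R3 - (-2/3)*R2:  [      0       0     5/4  -65/12   -45/4 ]
R4 <- R4 - (5/6)*R2:  [     0      0      4  107/6  139/2 ]
R4 <- R4 - (16/5)*R3:  [     0      0      0  211/6  211/2 ]
Row echelon form:
[ 4  -4    1       5  |     23 ]
[ 0  -6    0      -7  |     -9 ]
[ 0   0  5/4  -65/12  |  -45/4 ]
[ 0   0    0   211/6  |  211/2 ]
Back-substitution:
v = (211/2) / (211/6) = 3
u = (-45/4 - (-65/12)*(3)) / (5/4) = 4
t = (-9 - (-7)*(3)) / -6 = -2
s = (23 - (-4)*(-2) - (1)*(4) - (5)*(3)) / 4 = -1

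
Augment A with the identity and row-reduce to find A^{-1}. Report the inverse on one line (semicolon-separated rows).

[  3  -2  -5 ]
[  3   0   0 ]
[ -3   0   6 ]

Gauss-Jordan on [A | I]:
R1 <- (1/3)*R1:  [    1  -2/3  -5/3  |   1/3     0     0 ]
R2 <- R2 - (3)*R1:  [  0   2   5  |  -1   1   0 ]
R3 <- R3 - (-3)*R1:  [  0  -2   1  |   1   0   1 ]
R2 <- (1/2)*R2:  [    0     1   5/2  |  -1/2   1/2     0 ]
R1 <- R1 - (-2/3)*R2:  [   1    0    0  |    0  1/3    0 ]
R3 <- R3 - (-2)*R2:  [ 0  0  6  |  0  1  1 ]
R3 <- (1/6)*R3:  [   0    0    1  |    0  1/6  1/6 ]
R2 <- R2 - (5/2)*R3:  [     0      1      0  |   -1/2   1/12  -5/12 ]
Right block of [I | A^{-1}] is the inverse:
[    0   1/3      0 ]
[ -1/2  1/12  -5/12 ]
[    0   1/6    1/6 ]

inverse = [0 1/3 0; -1/2 1/12 -5/12; 0 1/6 1/6]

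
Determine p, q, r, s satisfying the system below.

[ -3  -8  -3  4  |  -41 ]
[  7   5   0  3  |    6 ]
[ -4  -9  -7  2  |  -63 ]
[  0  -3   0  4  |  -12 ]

Forward elimination on [A|b]:
R2 <- R2 - (-7/3)*R1:  [      0   -41/3      -7    37/3  -269/3 ]
R3 <- R3 - (4/3)*R1:  [     0    5/3     -3  -10/3  -25/3 ]
R3 <- R3 - (-5/41)*R2:  [       0        0  -158/41   -75/41  -790/41 ]
R4 <- R4 - (9/41)*R2:  [      0       0   63/41   53/41  315/41 ]
R4 <- R4 - (-63/158)*R3:  [      0       0       0  89/158       0 ]
Row echelon form:
[ -3     -8       -3       4  |      -41 ]
[  0  -41/3       -7    37/3  |   -269/3 ]
[  0      0  -158/41  -75/41  |  -790/41 ]
[  0      0        0  89/158  |        0 ]
Back-substitution:
s = (0) / (89/158) = 0
r = (-790/41 - (-75/41)*(0)) / (-158/41) = 5
q = (-269/3 - (-7)*(5) - (37/3)*(0)) / (-41/3) = 4
p = (-41 - (-8)*(4) - (-3)*(5) - (4)*(0)) / -3 = -2

(-2, 4, 5, 0)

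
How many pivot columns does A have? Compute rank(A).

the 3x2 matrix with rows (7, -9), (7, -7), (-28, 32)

rank(A) = 2

Row reduction:
R2 <- R2 - (1)*R1:  [ 0  2 ]
R3 <- R3 - (-4)*R1:  [  0  -4 ]
R3 <- R3 - (-2)*R2:  [ 0  0 ]
Row echelon form:
[ 7  -9 ]
[ 0   2 ]
[ 0   0 ]
Nonzero rows / pivot columns: 2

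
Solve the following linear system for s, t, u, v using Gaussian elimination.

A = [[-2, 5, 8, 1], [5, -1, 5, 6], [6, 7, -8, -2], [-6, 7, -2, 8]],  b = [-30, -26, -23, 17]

Forward elimination on [A|b]:
R2 <- R2 - (-5/2)*R1:  [    0  23/2    25  17/2  -101 ]
R3 <- R3 - (-3)*R1:  [    0    22    16     1  -113 ]
R4 <- R4 - (3)*R1:  [   0   -8  -26    5  107 ]
R3 <- R3 - (44/23)*R2:  [       0        0  -732/23  -351/23  1845/23 ]
R4 <- R4 - (-16/23)*R2:  [       0        0  -198/23   251/23   845/23 ]
R4 <- R4 - (33/122)*R3:  [        0         0         0  1835/122  1835/122 ]
Row echelon form:
[ -2     5        8         1  |       -30 ]
[  0  23/2       25      17/2  |      -101 ]
[  0     0  -732/23   -351/23  |   1845/23 ]
[  0     0        0  1835/122  |  1835/122 ]
Back-substitution:
v = (1835/122) / (1835/122) = 1
u = (1845/23 - (-351/23)*(1)) / (-732/23) = -3
t = (-101 - (25)*(-3) - (17/2)*(1)) / (23/2) = -3
s = (-30 - (5)*(-3) - (8)*(-3) - (1)*(1)) / -2 = -4

(-4, -3, -3, 1)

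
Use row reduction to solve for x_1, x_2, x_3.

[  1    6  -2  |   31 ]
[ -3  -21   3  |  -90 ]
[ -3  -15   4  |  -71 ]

(-3, 4, -5)

Forward elimination on [A|b]:
R2 <- R2 - (-3)*R1:  [  0  -3  -3   3 ]
R3 <- R3 - (-3)*R1:  [  0   3  -2  22 ]
R3 <- R3 - (-1)*R2:  [  0   0  -5  25 ]
Row echelon form:
[ 1   6  -2  |  31 ]
[ 0  -3  -3  |   3 ]
[ 0   0  -5  |  25 ]
Back-substitution:
x_3 = (25) / -5 = -5
x_2 = (3 - (-3)*(-5)) / -3 = 4
x_1 = (31 - (6)*(4) - (-2)*(-5)) / 1 = -3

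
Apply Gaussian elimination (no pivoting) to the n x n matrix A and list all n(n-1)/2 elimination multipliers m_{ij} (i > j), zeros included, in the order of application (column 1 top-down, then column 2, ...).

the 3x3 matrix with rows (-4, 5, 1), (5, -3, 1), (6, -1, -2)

multipliers: -5/4, -3/2, 2

Forward elimination:
R2 <- R2 - (-5/4)*R1:  [    0  13/4   9/4 ]
R3 <- R3 - (-3/2)*R1:  [    0  13/2  -1/2 ]
R3 <- R3 - (2)*R2:  [  0   0  -5 ]
Multipliers (in order of application): m_{21} = -5/4, m_{31} = -3/2, m_{32} = 2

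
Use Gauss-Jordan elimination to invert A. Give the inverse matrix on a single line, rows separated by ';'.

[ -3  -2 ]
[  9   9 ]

inverse = [-1 -2/9; 1 1/3]

Gauss-Jordan on [A | I]:
R1 <- (1/-3)*R1:  [    1   2/3  |  -1/3     0 ]
R2 <- R2 - (9)*R1:  [ 0  3  |  3  1 ]
R2 <- (1/3)*R2:  [   0    1  |    1  1/3 ]
R1 <- R1 - (2/3)*R2:  [    1     0  |    -1  -2/9 ]
Right block of [I | A^{-1}] is the inverse:
[ -1  -2/9 ]
[  1   1/3 ]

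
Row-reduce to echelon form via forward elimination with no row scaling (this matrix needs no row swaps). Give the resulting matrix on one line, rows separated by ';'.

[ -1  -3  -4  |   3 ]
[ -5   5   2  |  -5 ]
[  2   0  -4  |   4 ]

REF = [-1 -3 -4 3; 0 20 22 -20; 0 0 -27/5 4]

Forward elimination:
R2 <- R2 - (5)*R1:  [   0   20   22  -20 ]
R3 <- R3 - (-2)*R1:  [   0   -6  -12   10 ]
R3 <- R3 - (-3/10)*R2:  [     0      0  -27/5      4 ]
Row echelon form:
[ -1  -3     -4  |    3 ]
[  0  20     22  |  -20 ]
[  0   0  -27/5  |    4 ]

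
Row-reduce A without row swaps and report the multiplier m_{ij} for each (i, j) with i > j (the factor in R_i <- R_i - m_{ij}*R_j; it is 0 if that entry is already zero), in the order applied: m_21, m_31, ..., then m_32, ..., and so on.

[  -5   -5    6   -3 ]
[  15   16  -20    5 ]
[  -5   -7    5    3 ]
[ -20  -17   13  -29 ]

multipliers: -3, 1, 4, -2, 3, 1

Forward elimination:
R2 <- R2 - (-3)*R1:  [  0   1  -2  -4 ]
R3 <- R3 - (1)*R1:  [  0  -2  -1   6 ]
R4 <- R4 - (4)*R1:  [   0    3  -11  -17 ]
R3 <- R3 - (-2)*R2:  [  0   0  -5  -2 ]
R4 <- R4 - (3)*R2:  [  0   0  -5  -5 ]
R4 <- R4 - (1)*R3:  [  0   0   0  -3 ]
Multipliers (in order of application): m_{21} = -3, m_{31} = 1, m_{41} = 4, m_{32} = -2, m_{42} = 3, m_{43} = 1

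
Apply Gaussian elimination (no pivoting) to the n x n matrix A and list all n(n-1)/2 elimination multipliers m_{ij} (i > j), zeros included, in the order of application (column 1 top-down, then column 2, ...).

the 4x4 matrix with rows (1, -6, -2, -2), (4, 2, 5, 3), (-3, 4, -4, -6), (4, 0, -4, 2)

multipliers: 4, -3, 4, -7/13, 12/13, 8/3

Forward elimination:
R2 <- R2 - (4)*R1:  [  0  26  13  11 ]
R3 <- R3 - (-3)*R1:  [   0  -14  -10  -12 ]
R4 <- R4 - (4)*R1:  [  0  24   4  10 ]
R3 <- R3 - (-7/13)*R2:  [      0       0      -3  -79/13 ]
R4 <- R4 - (12/13)*R2:  [     0      0     -8  -2/13 ]
R4 <- R4 - (8/3)*R3:  [      0       0       0  626/39 ]
Multipliers (in order of application): m_{21} = 4, m_{31} = -3, m_{41} = 4, m_{32} = -7/13, m_{42} = 12/13, m_{43} = 8/3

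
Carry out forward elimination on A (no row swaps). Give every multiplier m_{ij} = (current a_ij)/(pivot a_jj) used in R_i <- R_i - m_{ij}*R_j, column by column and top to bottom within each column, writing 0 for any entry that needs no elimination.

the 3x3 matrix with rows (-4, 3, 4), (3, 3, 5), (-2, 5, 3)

Forward elimination:
R2 <- R2 - (-3/4)*R1:  [    0  21/4     8 ]
R3 <- R3 - (1/2)*R1:  [   0  7/2    1 ]
R3 <- R3 - (2/3)*R2:  [     0      0  -13/3 ]
Multipliers (in order of application): m_{21} = -3/4, m_{31} = 1/2, m_{32} = 2/3

multipliers: -3/4, 1/2, 2/3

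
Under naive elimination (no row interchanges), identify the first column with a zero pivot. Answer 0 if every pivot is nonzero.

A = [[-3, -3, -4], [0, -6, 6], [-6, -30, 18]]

first zero-pivot column = 0

Naive forward elimination:
R3 <- R3 - (2)*R1:  [   0  -24   26 ]
R3 <- R3 - (4)*R2:  [ 0  0  2 ]
All pivots nonzero; naive elimination completes without hitting a zero pivot.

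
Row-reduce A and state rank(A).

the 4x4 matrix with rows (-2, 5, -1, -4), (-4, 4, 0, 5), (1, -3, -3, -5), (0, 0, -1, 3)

Row reduction:
R2 <- R2 - (2)*R1:  [  0  -6   2  13 ]
R3 <- R3 - (-1/2)*R1:  [    0  -1/2  -7/2    -7 ]
R3 <- R3 - (1/12)*R2:  [      0       0   -11/3  -97/12 ]
R4 <- R4 - (3/11)*R3:  [      0       0       0  229/44 ]
Row echelon form:
[ -2   5     -1      -4 ]
[  0  -6      2      13 ]
[  0   0  -11/3  -97/12 ]
[  0   0      0  229/44 ]
Nonzero rows / pivot columns: 4

rank(A) = 4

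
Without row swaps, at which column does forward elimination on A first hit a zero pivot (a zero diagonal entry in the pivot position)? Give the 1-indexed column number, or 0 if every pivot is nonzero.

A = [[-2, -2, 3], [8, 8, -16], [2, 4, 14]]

Naive forward elimination:
R2 <- R2 - (-4)*R1:  [  0   0  -4 ]
R3 <- R3 - (-1)*R1:  [  0   2  17 ]
Matrix at this point:
[ -2  -2   3 ]
[  0   0  -4 ]
[  0   2  17 ]
Pivot entry (2,2) is zero but row 3 has 2 in column 2 -> naive elimination stops; a row interchange (e.g. R2 <-> R3) would be required here.

first zero-pivot column = 2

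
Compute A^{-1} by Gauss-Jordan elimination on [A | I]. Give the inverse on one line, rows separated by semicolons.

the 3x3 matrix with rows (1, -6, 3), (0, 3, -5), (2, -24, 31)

Gauss-Jordan on [A | I]:
R3 <- R3 - (2)*R1:  [   0  -12   25  |   -2    0    1 ]
R2 <- (1/3)*R2:  [    0     1  -5/3  |     0   1/3     0 ]
R1 <- R1 - (-6)*R2:  [  1   0  -7  |   1   2   0 ]
R3 <- R3 - (-12)*R2:  [  0   0   5  |  -2   4   1 ]
R3 <- (1/5)*R3:  [    0     0     1  |  -2/5   4/5   1/5 ]
R1 <- R1 - (-7)*R3:  [    1     0     0  |  -9/5  38/5   7/5 ]
R2 <- R2 - (-5/3)*R3:  [    0     1     0  |  -2/3   5/3   1/3 ]
Right block of [I | A^{-1}] is the inverse:
[ -9/5  38/5  7/5 ]
[ -2/3   5/3  1/3 ]
[ -2/5   4/5  1/5 ]

inverse = [-9/5 38/5 7/5; -2/3 5/3 1/3; -2/5 4/5 1/5]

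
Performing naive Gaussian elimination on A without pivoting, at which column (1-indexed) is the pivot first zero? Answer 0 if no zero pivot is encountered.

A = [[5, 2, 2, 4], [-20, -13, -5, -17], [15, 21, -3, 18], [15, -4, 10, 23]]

Naive forward elimination:
R2 <- R2 - (-4)*R1:  [  0  -5   3  -1 ]
R3 <- R3 - (3)*R1:  [  0  15  -9   6 ]
R4 <- R4 - (3)*R1:  [   0  -10    4   11 ]
R3 <- R3 - (-3)*R2:  [ 0  0  0  3 ]
R4 <- R4 - (2)*R2:  [  0   0  -2  13 ]
Matrix at this point:
[ 5   2   2   4 ]
[ 0  -5   3  -1 ]
[ 0   0   0   3 ]
[ 0   0  -2  13 ]
Pivot entry (3,3) is zero but row 4 has -2 in column 3 -> naive elimination stops; a row interchange (e.g. R3 <-> R4) would be required here.

first zero-pivot column = 3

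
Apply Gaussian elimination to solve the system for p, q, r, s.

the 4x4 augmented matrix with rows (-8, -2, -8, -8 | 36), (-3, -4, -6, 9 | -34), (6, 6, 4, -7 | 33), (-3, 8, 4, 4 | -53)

(3, -2, -2, -5)

Forward elimination on [A|b]:
R2 <- R2 - (3/8)*R1:  [     0  -13/4     -3     12  -95/2 ]
R3 <- R3 - (-3/4)*R1:  [   0  9/2   -2  -13   60 ]
R4 <- R4 - (3/8)*R1:  [      0    35/4       7       7  -133/2 ]
R3 <- R3 - (-18/13)*R2:  [      0       0  -80/13   47/13  -75/13 ]
R4 <- R4 - (-35/13)*R2:  [        0         0    -14/13    511/13  -2527/13 ]
R4 <- R4 - (7/40)*R3:  [       0        0        0  1547/40  -1547/8 ]
Row echelon form:
[ -8     -2      -8       -8  |       36 ]
[  0  -13/4      -3       12  |    -95/2 ]
[  0      0  -80/13    47/13  |   -75/13 ]
[  0      0       0  1547/40  |  -1547/8 ]
Back-substitution:
s = (-1547/8) / (1547/40) = -5
r = (-75/13 - (47/13)*(-5)) / (-80/13) = -2
q = (-95/2 - (-3)*(-2) - (12)*(-5)) / (-13/4) = -2
p = (36 - (-2)*(-2) - (-8)*(-2) - (-8)*(-5)) / -8 = 3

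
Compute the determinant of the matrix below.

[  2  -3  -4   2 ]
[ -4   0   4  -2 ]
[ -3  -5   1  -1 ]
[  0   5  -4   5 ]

det(A) = -4

Forward elimination:
R2 <- R2 - (-2)*R1:  [  0  -6  -4   2 ]
R3 <- R3 - (-3/2)*R1:  [     0  -19/2     -5      2 ]
R3 <- R3 - (19/12)*R2:  [    0     0   4/3  -7/6 ]
R4 <- R4 - (-5/6)*R2:  [     0      0  -22/3   20/3 ]
R4 <- R4 - (-11/2)*R3:  [   0    0    0  1/4 ]
Upper-triangular form:
[ 2  -3   -4     2 ]
[ 0  -6   -4     2 ]
[ 0   0  4/3  -7/6 ]
[ 0   0    0   1/4 ]
det(A) = (-1)^0 * (2) * (-6) * (4/3) * (1/4) = -4  (0 row swaps -> sign +1)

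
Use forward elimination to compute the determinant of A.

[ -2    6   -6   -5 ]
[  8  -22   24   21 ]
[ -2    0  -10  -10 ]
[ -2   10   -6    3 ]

Forward elimination:
R2 <- R2 - (-4)*R1:  [ 0  2  0  1 ]
R3 <- R3 - (1)*R1:  [  0  -6  -4  -5 ]
R4 <- R4 - (1)*R1:  [ 0  4  0  8 ]
R3 <- R3 - (-3)*R2:  [  0   0  -4  -2 ]
R4 <- R4 - (2)*R2:  [ 0  0  0  6 ]
Upper-triangular form:
[ -2  6  -6  -5 ]
[  0  2   0   1 ]
[  0  0  -4  -2 ]
[  0  0   0   6 ]
det(A) = (-1)^0 * (-2) * (2) * (-4) * (6) = 96  (0 row swaps -> sign +1)

det(A) = 96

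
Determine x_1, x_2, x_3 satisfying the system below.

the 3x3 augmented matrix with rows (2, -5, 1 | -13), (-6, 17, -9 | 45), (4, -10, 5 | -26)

Forward elimination on [A|b]:
R2 <- R2 - (-3)*R1:  [  0   2  -6   6 ]
R3 <- R3 - (2)*R1:  [ 0  0  3  0 ]
Row echelon form:
[ 2  -5   1  |  -13 ]
[ 0   2  -6  |    6 ]
[ 0   0   3  |    0 ]
Back-substitution:
x_3 = (0) / 3 = 0
x_2 = (6 - (-6)*(0)) / 2 = 3
x_1 = (-13 - (-5)*(3) - (1)*(0)) / 2 = 1

(1, 3, 0)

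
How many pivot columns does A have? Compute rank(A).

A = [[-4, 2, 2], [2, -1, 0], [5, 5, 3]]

rank(A) = 3

Row reduction:
R2 <- R2 - (-1/2)*R1:  [ 0  0  1 ]
R3 <- R3 - (-5/4)*R1:  [    0  15/2  11/2 ]
R2 <-> R3   (pivot in column 2 was zero)
[ -4     2     2 ]
[  0  15/2  11/2 ]
[  0     0     1 ]
Row echelon form:
[ -4     2     2 ]
[  0  15/2  11/2 ]
[  0     0     1 ]
Nonzero rows / pivot columns: 3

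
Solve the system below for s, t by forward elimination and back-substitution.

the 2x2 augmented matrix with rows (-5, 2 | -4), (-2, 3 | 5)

(2, 3)

Forward elimination on [A|b]:
R2 <- R2 - (2/5)*R1:  [    0  11/5  33/5 ]
Row echelon form:
[ -5     2  |    -4 ]
[  0  11/5  |  33/5 ]
Back-substitution:
t = (33/5) / (11/5) = 3
s = (-4 - (2)*(3)) / -5 = 2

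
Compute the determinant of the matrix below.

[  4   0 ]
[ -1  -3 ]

Forward elimination:
R2 <- R2 - (-1/4)*R1:  [  0  -3 ]
Upper-triangular form:
[ 4   0 ]
[ 0  -3 ]
det(A) = (-1)^0 * (4) * (-3) = -12  (0 row swaps -> sign +1)

det(A) = -12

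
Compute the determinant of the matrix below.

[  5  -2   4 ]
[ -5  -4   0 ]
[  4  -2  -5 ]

det(A) = 254

Forward elimination:
R2 <- R2 - (-1)*R1:  [  0  -6   4 ]
R3 <- R3 - (4/5)*R1:  [     0   -2/5  -41/5 ]
R3 <- R3 - (1/15)*R2:  [       0        0  -127/15 ]
Upper-triangular form:
[ 5  -2        4 ]
[ 0  -6        4 ]
[ 0   0  -127/15 ]
det(A) = (-1)^0 * (5) * (-6) * (-127/15) = 254  (0 row swaps -> sign +1)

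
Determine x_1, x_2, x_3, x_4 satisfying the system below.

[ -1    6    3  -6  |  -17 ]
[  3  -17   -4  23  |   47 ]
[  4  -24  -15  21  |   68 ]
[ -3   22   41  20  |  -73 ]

Forward elimination on [A|b]:
R2 <- R2 - (-3)*R1:  [  0   1   5   5  -4 ]
R3 <- R3 - (-4)*R1:  [  0   0  -3  -3   0 ]
R4 <- R4 - (3)*R1:  [   0    4   32   38  -22 ]
R4 <- R4 - (4)*R2:  [  0   0  12  18  -6 ]
R4 <- R4 - (-4)*R3:  [  0   0   0   6  -6 ]
Row echelon form:
[ -1  6   3  -6  |  -17 ]
[  0  1   5   5  |   -4 ]
[  0  0  -3  -3  |    0 ]
[  0  0   0   6  |   -6 ]
Back-substitution:
x_4 = (-6) / 6 = -1
x_3 = (0 - (-3)*(-1)) / -3 = 1
x_2 = (-4 - (5)*(1) - (5)*(-1)) / 1 = -4
x_1 = (-17 - (6)*(-4) - (3)*(1) - (-6)*(-1)) / -1 = 2

(2, -4, 1, -1)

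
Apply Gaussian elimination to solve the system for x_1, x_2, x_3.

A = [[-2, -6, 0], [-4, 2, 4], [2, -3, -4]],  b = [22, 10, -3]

(-2, -3, 2)

Forward elimination on [A|b]:
R2 <- R2 - (2)*R1:  [   0   14    4  -34 ]
R3 <- R3 - (-1)*R1:  [  0  -9  -4  19 ]
R3 <- R3 - (-9/14)*R2:  [     0      0  -10/7  -20/7 ]
Row echelon form:
[ -2  -6      0  |     22 ]
[  0  14      4  |    -34 ]
[  0   0  -10/7  |  -20/7 ]
Back-substitution:
x_3 = (-20/7) / (-10/7) = 2
x_2 = (-34 - (4)*(2)) / 14 = -3
x_1 = (22 - (-6)*(-3)) / -2 = -2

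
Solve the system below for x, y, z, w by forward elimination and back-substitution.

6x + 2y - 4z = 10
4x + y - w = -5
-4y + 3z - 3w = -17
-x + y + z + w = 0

Forward elimination on [A|b]:
R2 <- R2 - (2/3)*R1:  [     0   -1/3    8/3     -1  -35/3 ]
R4 <- R4 - (-1/6)*R1:  [   0  4/3  1/3    1  5/3 ]
R3 <- R3 - (12)*R2:  [   0    0  -29    9  123 ]
R4 <- R4 - (-4)*R2:  [   0    0   11   -3  -45 ]
R4 <- R4 - (-11/29)*R3:  [     0      0      0  12/29  48/29 ]
Row echelon form:
[ 6     2   -4      0  |     10 ]
[ 0  -1/3  8/3     -1  |  -35/3 ]
[ 0     0  -29      9  |    123 ]
[ 0     0    0  12/29  |  48/29 ]
Back-substitution:
w = (48/29) / (12/29) = 4
z = (123 - (9)*(4)) / -29 = -3
y = (-35/3 - (8/3)*(-3) - (-1)*(4)) / (-1/3) = -1
x = (10 - (2)*(-1) - (-4)*(-3)) / 6 = 0

(0, -1, -3, 4)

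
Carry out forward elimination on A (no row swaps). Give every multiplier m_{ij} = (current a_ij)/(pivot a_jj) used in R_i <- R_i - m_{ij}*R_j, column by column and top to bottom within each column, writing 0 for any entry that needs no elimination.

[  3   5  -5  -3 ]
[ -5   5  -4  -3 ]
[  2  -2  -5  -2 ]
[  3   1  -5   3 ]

multipliers: -5/3, 2/3, 1, -2/5, -3/10, 37/66

Forward elimination:
R2 <- R2 - (-5/3)*R1:  [     0   40/3  -37/3     -8 ]
R3 <- R3 - (2/3)*R1:  [     0  -16/3   -5/3      0 ]
R4 <- R4 - (1)*R1:  [  0  -4   0   6 ]
R3 <- R3 - (-2/5)*R2:  [     0      0  -33/5  -16/5 ]
R4 <- R4 - (-3/10)*R2:  [      0       0  -37/10    18/5 ]
R4 <- R4 - (37/66)*R3:  [      0       0       0  178/33 ]
Multipliers (in order of application): m_{21} = -5/3, m_{31} = 2/3, m_{41} = 1, m_{32} = -2/5, m_{42} = -3/10, m_{43} = 37/66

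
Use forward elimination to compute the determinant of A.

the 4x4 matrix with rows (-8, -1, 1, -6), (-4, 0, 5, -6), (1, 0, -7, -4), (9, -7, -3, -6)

Forward elimination:
R2 <- R2 - (1/2)*R1:  [   0  1/2  9/2   -3 ]
R3 <- R3 - (-1/8)*R1:  [     0   -1/8  -55/8  -19/4 ]
R4 <- R4 - (-9/8)*R1:  [     0  -65/8  -15/8  -51/4 ]
R3 <- R3 - (-1/4)*R2:  [     0      0  -23/4  -11/2 ]
R4 <- R4 - (-65/4)*R2:  [      0       0   285/4  -123/2 ]
R4 <- R4 - (-285/23)*R3:  [        0         0         0  -2982/23 ]
Upper-triangular form:
[ -8   -1      1        -6 ]
[  0  1/2    9/2        -3 ]
[  0    0  -23/4     -11/2 ]
[  0    0      0  -2982/23 ]
det(A) = (-1)^0 * (-8) * (1/2) * (-23/4) * (-2982/23) = -2982  (0 row swaps -> sign +1)

det(A) = -2982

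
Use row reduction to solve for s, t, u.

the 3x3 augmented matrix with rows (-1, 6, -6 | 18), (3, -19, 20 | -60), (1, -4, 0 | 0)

(0, 0, -3)

Forward elimination on [A|b]:
R2 <- R2 - (-3)*R1:  [  0  -1   2  -6 ]
R3 <- R3 - (-1)*R1:  [  0   2  -6  18 ]
R3 <- R3 - (-2)*R2:  [  0   0  -2   6 ]
Row echelon form:
[ -1   6  -6  |  18 ]
[  0  -1   2  |  -6 ]
[  0   0  -2  |   6 ]
Back-substitution:
u = (6) / -2 = -3
t = (-6 - (2)*(-3)) / -1 = 0
s = (18 - (6)*(0) - (-6)*(-3)) / -1 = 0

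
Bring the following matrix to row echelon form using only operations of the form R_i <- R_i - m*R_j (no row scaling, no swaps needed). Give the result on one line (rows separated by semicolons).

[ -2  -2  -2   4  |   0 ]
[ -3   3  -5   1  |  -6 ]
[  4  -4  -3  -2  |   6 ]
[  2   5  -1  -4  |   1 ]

Forward elimination:
R2 <- R2 - (3/2)*R1:  [  0   6  -2  -5  -6 ]
R3 <- R3 - (-2)*R1:  [  0  -8  -7   6   6 ]
R4 <- R4 - (-1)*R1:  [  0   3  -3   0   1 ]
R3 <- R3 - (-4/3)*R2:  [     0      0  -29/3   -2/3     -2 ]
R4 <- R4 - (1/2)*R2:  [   0    0   -2  5/2    4 ]
R4 <- R4 - (6/29)*R3:  [      0       0       0  153/58  128/29 ]
Row echelon form:
[ -2  -2     -2       4  |       0 ]
[  0   6     -2      -5  |      -6 ]
[  0   0  -29/3    -2/3  |      -2 ]
[  0   0      0  153/58  |  128/29 ]

REF = [-2 -2 -2 4 0; 0 6 -2 -5 -6; 0 0 -29/3 -2/3 -2; 0 0 0 153/58 128/29]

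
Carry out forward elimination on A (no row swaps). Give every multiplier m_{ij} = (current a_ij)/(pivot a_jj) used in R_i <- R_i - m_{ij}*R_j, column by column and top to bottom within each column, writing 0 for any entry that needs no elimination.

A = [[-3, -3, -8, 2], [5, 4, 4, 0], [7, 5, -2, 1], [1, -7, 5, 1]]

multipliers: -5/3, -7/3, -1/3, 2, 8, -77/2

Forward elimination:
R2 <- R2 - (-5/3)*R1:  [     0     -1  -28/3   10/3 ]
R3 <- R3 - (-7/3)*R1:  [     0     -2  -62/3   17/3 ]
R4 <- R4 - (-1/3)*R1:  [   0   -8  7/3  5/3 ]
R3 <- R3 - (2)*R2:  [  0   0  -2  -1 ]
R4 <- R4 - (8)*R2:  [   0    0   77  -25 ]
R4 <- R4 - (-77/2)*R3:  [      0       0       0  -127/2 ]
Multipliers (in order of application): m_{21} = -5/3, m_{31} = -7/3, m_{41} = -1/3, m_{32} = 2, m_{42} = 8, m_{43} = -77/2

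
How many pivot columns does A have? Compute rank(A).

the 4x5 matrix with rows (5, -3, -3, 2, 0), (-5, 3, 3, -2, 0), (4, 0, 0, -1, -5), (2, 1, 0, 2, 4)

Row reduction:
R2 <- R2 - (-1)*R1:  [ 0  0  0  0  0 ]
R3 <- R3 - (4/5)*R1:  [     0   12/5   12/5  -13/5     -5 ]
R4 <- R4 - (2/5)*R1:  [    0  11/5   6/5   6/5     4 ]
R2 <-> R3   (pivot in column 2 was zero)
[ 5    -3    -3      2   0 ]
[ 0  12/5  12/5  -13/5  -5 ]
[ 0     0     0      0   0 ]
[ 0  11/5   6/5    6/5   4 ]
R4 <- R4 - (11/12)*R2:  [      0       0      -1   43/12  103/12 ]
R3 <-> R4   (pivot in column 3 was zero)
[ 5    -3    -3      2       0 ]
[ 0  12/5  12/5  -13/5      -5 ]
[ 0     0    -1  43/12  103/12 ]
[ 0     0     0      0       0 ]
Row echelon form:
[ 5    -3    -3      2       0 ]
[ 0  12/5  12/5  -13/5      -5 ]
[ 0     0    -1  43/12  103/12 ]
[ 0     0     0      0       0 ]
Nonzero rows / pivot columns: 3

rank(A) = 3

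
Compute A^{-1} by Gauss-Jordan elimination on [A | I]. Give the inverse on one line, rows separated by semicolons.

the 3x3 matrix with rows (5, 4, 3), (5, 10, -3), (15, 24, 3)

Gauss-Jordan on [A | I]:
R1 <- (1/5)*R1:  [   1  4/5  3/5  |  1/5    0    0 ]
R2 <- R2 - (5)*R1:  [  0   6  -6  |  -1   1   0 ]
R3 <- R3 - (15)*R1:  [  0  12  -6  |  -3   0   1 ]
R2 <- (1/6)*R2:  [    0     1    -1  |  -1/6   1/6     0 ]
R1 <- R1 - (4/5)*R2:  [     1      0    7/5  |    1/3  -2/15      0 ]
R3 <- R3 - (12)*R2:  [  0   0   6  |  -1  -2   1 ]
R3 <- (1/6)*R3:  [    0     0     1  |  -1/6  -1/3   1/6 ]
R1 <- R1 - (7/5)*R3:  [     1      0      0  |  17/30    1/3  -7/30 ]
R2 <- R2 - (-1)*R3:  [    0     1     0  |  -1/3  -1/6   1/6 ]
Right block of [I | A^{-1}] is the inverse:
[ 17/30   1/3  -7/30 ]
[  -1/3  -1/6    1/6 ]
[  -1/6  -1/3    1/6 ]

inverse = [17/30 1/3 -7/30; -1/3 -1/6 1/6; -1/6 -1/3 1/6]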